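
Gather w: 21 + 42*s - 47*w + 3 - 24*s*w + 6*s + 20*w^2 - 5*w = 48*s + 20*w^2 + w*(-24*s - 52) + 24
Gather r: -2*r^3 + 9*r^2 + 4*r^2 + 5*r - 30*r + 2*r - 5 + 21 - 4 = -2*r^3 + 13*r^2 - 23*r + 12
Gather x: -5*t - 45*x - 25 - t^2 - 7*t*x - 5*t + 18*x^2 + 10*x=-t^2 - 10*t + 18*x^2 + x*(-7*t - 35) - 25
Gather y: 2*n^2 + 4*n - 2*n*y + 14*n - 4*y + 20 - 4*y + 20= 2*n^2 + 18*n + y*(-2*n - 8) + 40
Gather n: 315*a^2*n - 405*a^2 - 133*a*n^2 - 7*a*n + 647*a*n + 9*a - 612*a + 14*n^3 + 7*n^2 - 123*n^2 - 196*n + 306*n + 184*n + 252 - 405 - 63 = -405*a^2 - 603*a + 14*n^3 + n^2*(-133*a - 116) + n*(315*a^2 + 640*a + 294) - 216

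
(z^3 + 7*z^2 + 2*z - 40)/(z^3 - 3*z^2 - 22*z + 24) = (z^2 + 3*z - 10)/(z^2 - 7*z + 6)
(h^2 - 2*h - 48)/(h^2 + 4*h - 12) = (h - 8)/(h - 2)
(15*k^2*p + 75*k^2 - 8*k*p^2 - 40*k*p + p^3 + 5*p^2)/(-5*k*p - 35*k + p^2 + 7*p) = (-3*k*p - 15*k + p^2 + 5*p)/(p + 7)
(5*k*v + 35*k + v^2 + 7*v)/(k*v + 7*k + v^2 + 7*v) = (5*k + v)/(k + v)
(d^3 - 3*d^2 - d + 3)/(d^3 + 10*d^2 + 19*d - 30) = (d^2 - 2*d - 3)/(d^2 + 11*d + 30)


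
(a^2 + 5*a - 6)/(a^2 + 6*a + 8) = (a^2 + 5*a - 6)/(a^2 + 6*a + 8)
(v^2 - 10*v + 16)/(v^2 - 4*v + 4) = (v - 8)/(v - 2)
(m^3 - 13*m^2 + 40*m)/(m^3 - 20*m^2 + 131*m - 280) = m/(m - 7)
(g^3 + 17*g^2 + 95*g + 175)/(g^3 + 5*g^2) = 1 + 12/g + 35/g^2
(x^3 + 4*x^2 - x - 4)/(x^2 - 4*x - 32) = (x^2 - 1)/(x - 8)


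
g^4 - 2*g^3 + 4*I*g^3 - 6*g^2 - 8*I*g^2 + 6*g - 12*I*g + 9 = (g - 3)*(g + 1)*(g + I)*(g + 3*I)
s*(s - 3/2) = s^2 - 3*s/2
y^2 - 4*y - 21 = (y - 7)*(y + 3)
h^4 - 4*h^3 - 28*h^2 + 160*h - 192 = (h - 4)^2*(h - 2)*(h + 6)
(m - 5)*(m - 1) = m^2 - 6*m + 5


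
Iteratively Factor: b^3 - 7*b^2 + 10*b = (b)*(b^2 - 7*b + 10) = b*(b - 5)*(b - 2)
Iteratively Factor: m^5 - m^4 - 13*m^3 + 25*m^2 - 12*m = (m - 1)*(m^4 - 13*m^2 + 12*m) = m*(m - 1)*(m^3 - 13*m + 12) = m*(m - 1)^2*(m^2 + m - 12) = m*(m - 3)*(m - 1)^2*(m + 4)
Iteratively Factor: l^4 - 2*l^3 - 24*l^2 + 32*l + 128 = (l - 4)*(l^3 + 2*l^2 - 16*l - 32) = (l - 4)*(l + 4)*(l^2 - 2*l - 8) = (l - 4)*(l + 2)*(l + 4)*(l - 4)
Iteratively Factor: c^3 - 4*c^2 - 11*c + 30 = (c + 3)*(c^2 - 7*c + 10) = (c - 5)*(c + 3)*(c - 2)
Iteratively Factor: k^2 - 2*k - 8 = (k + 2)*(k - 4)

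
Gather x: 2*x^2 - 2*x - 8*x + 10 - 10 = 2*x^2 - 10*x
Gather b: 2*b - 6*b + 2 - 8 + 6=-4*b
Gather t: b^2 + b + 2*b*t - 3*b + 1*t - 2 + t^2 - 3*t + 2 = b^2 - 2*b + t^2 + t*(2*b - 2)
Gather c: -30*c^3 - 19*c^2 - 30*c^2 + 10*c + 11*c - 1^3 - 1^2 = -30*c^3 - 49*c^2 + 21*c - 2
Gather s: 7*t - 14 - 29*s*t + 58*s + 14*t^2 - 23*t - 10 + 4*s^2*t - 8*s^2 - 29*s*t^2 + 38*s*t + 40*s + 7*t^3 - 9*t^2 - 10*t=s^2*(4*t - 8) + s*(-29*t^2 + 9*t + 98) + 7*t^3 + 5*t^2 - 26*t - 24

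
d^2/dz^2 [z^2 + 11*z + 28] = 2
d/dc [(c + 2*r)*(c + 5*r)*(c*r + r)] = r*(3*c^2 + 14*c*r + 2*c + 10*r^2 + 7*r)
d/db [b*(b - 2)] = 2*b - 2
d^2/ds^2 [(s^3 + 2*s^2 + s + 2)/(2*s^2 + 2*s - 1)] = 2*(2*s^3 + 30*s^2 + 33*s + 16)/(8*s^6 + 24*s^5 + 12*s^4 - 16*s^3 - 6*s^2 + 6*s - 1)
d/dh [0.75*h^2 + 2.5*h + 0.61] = 1.5*h + 2.5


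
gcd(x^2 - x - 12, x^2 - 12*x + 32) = x - 4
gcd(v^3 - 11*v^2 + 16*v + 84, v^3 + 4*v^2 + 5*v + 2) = v + 2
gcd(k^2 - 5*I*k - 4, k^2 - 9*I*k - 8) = k - I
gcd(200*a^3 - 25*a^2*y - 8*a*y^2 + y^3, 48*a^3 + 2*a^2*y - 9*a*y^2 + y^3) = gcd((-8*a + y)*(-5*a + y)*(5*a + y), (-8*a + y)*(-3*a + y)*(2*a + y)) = -8*a + y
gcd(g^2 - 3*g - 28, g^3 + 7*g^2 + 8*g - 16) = g + 4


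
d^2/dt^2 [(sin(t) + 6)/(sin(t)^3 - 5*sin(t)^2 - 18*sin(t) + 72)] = (-4*sin(t)^7 - 39*sin(t)^6 + 239*sin(t)^5 + 684*sin(t)^4 - 286*sin(t)^3 - 12492*sin(t)^2 - 10152*sin(t) + 10800)/(sin(t)^3 - 5*sin(t)^2 - 18*sin(t) + 72)^3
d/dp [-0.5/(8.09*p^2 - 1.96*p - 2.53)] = (8.09*p - 0.98)/(-8.09*p^2 + 1.96*p + 2.53)^2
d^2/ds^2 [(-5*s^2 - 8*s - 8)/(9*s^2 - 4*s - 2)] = 12*(-138*s^3 - 369*s^2 + 72*s - 38)/(729*s^6 - 972*s^5 - 54*s^4 + 368*s^3 + 12*s^2 - 48*s - 8)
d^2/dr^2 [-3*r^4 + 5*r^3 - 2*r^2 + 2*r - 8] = -36*r^2 + 30*r - 4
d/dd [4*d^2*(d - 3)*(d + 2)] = 4*d*(4*d^2 - 3*d - 12)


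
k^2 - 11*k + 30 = (k - 6)*(k - 5)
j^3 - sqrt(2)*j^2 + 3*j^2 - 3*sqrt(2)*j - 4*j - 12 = (j + 3)*(j - 2*sqrt(2))*(j + sqrt(2))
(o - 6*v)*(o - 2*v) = o^2 - 8*o*v + 12*v^2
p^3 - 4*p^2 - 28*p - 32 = (p - 8)*(p + 2)^2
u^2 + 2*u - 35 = (u - 5)*(u + 7)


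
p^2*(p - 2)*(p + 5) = p^4 + 3*p^3 - 10*p^2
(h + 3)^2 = h^2 + 6*h + 9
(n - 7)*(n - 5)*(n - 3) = n^3 - 15*n^2 + 71*n - 105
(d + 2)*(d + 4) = d^2 + 6*d + 8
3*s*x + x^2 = x*(3*s + x)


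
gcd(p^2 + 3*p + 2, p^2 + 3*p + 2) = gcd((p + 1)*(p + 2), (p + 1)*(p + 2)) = p^2 + 3*p + 2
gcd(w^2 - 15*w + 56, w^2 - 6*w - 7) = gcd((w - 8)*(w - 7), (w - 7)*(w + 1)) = w - 7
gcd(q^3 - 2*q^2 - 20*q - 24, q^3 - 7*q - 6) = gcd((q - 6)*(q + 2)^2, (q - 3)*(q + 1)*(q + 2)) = q + 2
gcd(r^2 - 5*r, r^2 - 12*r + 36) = 1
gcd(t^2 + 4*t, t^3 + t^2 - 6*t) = t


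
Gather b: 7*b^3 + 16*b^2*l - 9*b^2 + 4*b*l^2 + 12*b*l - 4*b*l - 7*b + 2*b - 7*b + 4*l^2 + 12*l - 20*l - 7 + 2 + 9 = 7*b^3 + b^2*(16*l - 9) + b*(4*l^2 + 8*l - 12) + 4*l^2 - 8*l + 4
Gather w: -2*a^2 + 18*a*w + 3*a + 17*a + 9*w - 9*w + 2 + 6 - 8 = -2*a^2 + 18*a*w + 20*a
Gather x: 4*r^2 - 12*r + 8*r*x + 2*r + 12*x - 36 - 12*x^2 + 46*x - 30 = 4*r^2 - 10*r - 12*x^2 + x*(8*r + 58) - 66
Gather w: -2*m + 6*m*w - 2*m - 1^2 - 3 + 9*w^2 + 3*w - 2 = -4*m + 9*w^2 + w*(6*m + 3) - 6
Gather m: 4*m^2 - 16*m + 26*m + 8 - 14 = 4*m^2 + 10*m - 6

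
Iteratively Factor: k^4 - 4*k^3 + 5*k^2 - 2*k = (k)*(k^3 - 4*k^2 + 5*k - 2) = k*(k - 1)*(k^2 - 3*k + 2) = k*(k - 1)^2*(k - 2)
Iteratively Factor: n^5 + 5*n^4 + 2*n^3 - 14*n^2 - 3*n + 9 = (n + 3)*(n^4 + 2*n^3 - 4*n^2 - 2*n + 3) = (n + 3)^2*(n^3 - n^2 - n + 1) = (n + 1)*(n + 3)^2*(n^2 - 2*n + 1) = (n - 1)*(n + 1)*(n + 3)^2*(n - 1)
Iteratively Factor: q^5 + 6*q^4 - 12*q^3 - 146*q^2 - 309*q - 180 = (q - 5)*(q^4 + 11*q^3 + 43*q^2 + 69*q + 36) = (q - 5)*(q + 4)*(q^3 + 7*q^2 + 15*q + 9) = (q - 5)*(q + 1)*(q + 4)*(q^2 + 6*q + 9) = (q - 5)*(q + 1)*(q + 3)*(q + 4)*(q + 3)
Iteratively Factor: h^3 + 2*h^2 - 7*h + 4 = (h - 1)*(h^2 + 3*h - 4) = (h - 1)^2*(h + 4)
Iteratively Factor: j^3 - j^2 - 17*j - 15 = (j + 1)*(j^2 - 2*j - 15) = (j - 5)*(j + 1)*(j + 3)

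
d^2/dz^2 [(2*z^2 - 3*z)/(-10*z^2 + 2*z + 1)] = 4*(130*z^3 - 30*z^2 + 45*z - 4)/(1000*z^6 - 600*z^5 - 180*z^4 + 112*z^3 + 18*z^2 - 6*z - 1)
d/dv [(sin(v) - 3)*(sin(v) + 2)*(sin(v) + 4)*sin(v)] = (4*sin(v)^3 + 9*sin(v)^2 - 20*sin(v) - 24)*cos(v)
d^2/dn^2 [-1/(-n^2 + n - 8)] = 2*(-n^2 + n + (2*n - 1)^2 - 8)/(n^2 - n + 8)^3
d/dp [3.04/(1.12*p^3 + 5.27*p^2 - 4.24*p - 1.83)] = (-10.2144*p^2 - 32.0416*p + 12.8896)/(1.12*p^3 + 5.27*p^2 - 4.24*p - 1.83)^2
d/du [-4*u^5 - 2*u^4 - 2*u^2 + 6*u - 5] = -20*u^4 - 8*u^3 - 4*u + 6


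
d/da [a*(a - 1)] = 2*a - 1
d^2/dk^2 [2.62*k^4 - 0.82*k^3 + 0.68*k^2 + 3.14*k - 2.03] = 31.44*k^2 - 4.92*k + 1.36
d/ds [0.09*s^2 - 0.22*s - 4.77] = 0.18*s - 0.22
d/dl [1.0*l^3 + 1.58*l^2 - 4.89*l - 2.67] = 3.0*l^2 + 3.16*l - 4.89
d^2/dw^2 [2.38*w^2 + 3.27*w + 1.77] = 4.76000000000000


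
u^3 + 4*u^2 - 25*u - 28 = (u - 4)*(u + 1)*(u + 7)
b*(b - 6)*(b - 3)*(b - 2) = b^4 - 11*b^3 + 36*b^2 - 36*b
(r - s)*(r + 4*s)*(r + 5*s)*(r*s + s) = r^4*s + 8*r^3*s^2 + r^3*s + 11*r^2*s^3 + 8*r^2*s^2 - 20*r*s^4 + 11*r*s^3 - 20*s^4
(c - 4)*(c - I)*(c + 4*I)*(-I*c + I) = -I*c^4 + 3*c^3 + 5*I*c^3 - 15*c^2 - 8*I*c^2 + 12*c + 20*I*c - 16*I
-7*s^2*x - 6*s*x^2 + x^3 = x*(-7*s + x)*(s + x)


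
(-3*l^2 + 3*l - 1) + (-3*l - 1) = -3*l^2 - 2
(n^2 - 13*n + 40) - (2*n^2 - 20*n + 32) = -n^2 + 7*n + 8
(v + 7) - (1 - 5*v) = 6*v + 6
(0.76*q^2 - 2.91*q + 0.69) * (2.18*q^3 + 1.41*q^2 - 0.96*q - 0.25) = 1.6568*q^5 - 5.2722*q^4 - 3.3285*q^3 + 3.5765*q^2 + 0.0651000000000002*q - 0.1725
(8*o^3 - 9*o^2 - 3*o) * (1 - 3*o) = -24*o^4 + 35*o^3 - 3*o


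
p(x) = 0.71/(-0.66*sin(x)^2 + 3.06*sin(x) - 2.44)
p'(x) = 0.71*(1.32*sin(x)*cos(x) - 3.06*cos(x))/(-0.66*sin(x)^2 + 3.06*sin(x) - 2.44)^2 = (0.9372*sin(x) - 2.1726)*cos(x)/(0.66*sin(x)^2 - 3.06*sin(x) + 2.44)^2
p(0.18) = -0.37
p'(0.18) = -0.54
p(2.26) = -1.51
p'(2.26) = 4.15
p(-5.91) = -0.50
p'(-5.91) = -0.85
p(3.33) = -0.23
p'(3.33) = 0.25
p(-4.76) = -16.92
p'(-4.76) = -33.40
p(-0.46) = -0.18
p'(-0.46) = -0.15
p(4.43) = -0.12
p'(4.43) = 0.02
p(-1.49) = -0.12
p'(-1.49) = -0.01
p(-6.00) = -0.43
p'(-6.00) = -0.69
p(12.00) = -0.17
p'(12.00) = -0.12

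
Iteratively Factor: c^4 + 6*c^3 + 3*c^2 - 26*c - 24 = (c - 2)*(c^3 + 8*c^2 + 19*c + 12) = (c - 2)*(c + 3)*(c^2 + 5*c + 4) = (c - 2)*(c + 1)*(c + 3)*(c + 4)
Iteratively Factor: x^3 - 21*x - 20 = (x + 4)*(x^2 - 4*x - 5) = (x + 1)*(x + 4)*(x - 5)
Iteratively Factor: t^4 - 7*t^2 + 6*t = (t - 2)*(t^3 + 2*t^2 - 3*t) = t*(t - 2)*(t^2 + 2*t - 3) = t*(t - 2)*(t - 1)*(t + 3)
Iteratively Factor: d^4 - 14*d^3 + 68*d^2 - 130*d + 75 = (d - 3)*(d^3 - 11*d^2 + 35*d - 25) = (d - 5)*(d - 3)*(d^2 - 6*d + 5) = (d - 5)^2*(d - 3)*(d - 1)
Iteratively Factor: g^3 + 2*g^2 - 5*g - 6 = (g + 1)*(g^2 + g - 6) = (g - 2)*(g + 1)*(g + 3)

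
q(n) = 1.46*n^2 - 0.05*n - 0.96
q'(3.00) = 8.71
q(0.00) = -0.96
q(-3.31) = 15.20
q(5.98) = 50.95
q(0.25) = -0.88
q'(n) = 2.92*n - 0.05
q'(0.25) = 0.68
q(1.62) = 2.79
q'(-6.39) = -18.71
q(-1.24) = 1.35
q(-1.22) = 1.27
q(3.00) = 12.03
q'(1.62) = 4.68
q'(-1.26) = -3.73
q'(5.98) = 17.41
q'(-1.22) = -3.61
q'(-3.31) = -9.72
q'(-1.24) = -3.67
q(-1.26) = 1.42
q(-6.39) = 58.97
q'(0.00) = -0.05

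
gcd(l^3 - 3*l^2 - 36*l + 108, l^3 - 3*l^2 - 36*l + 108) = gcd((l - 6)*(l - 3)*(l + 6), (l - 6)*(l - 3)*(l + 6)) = l^3 - 3*l^2 - 36*l + 108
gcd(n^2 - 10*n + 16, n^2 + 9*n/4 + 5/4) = 1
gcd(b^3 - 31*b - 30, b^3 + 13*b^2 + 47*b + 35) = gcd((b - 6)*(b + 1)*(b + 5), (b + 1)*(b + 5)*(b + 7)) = b^2 + 6*b + 5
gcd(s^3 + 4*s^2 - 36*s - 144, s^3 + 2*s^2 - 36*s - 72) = s^2 - 36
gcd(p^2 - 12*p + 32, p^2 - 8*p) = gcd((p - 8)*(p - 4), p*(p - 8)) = p - 8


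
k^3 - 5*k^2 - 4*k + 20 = (k - 5)*(k - 2)*(k + 2)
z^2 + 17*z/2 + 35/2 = (z + 7/2)*(z + 5)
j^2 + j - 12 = (j - 3)*(j + 4)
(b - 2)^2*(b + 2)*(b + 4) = b^4 + 2*b^3 - 12*b^2 - 8*b + 32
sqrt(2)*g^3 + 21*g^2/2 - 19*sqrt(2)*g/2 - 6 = (g - sqrt(2))*(g + 6*sqrt(2))*(sqrt(2)*g + 1/2)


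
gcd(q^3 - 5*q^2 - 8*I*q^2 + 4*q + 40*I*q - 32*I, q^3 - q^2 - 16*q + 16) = q^2 - 5*q + 4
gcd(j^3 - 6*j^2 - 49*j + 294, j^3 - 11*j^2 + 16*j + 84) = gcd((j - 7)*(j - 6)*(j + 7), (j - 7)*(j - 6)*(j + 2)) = j^2 - 13*j + 42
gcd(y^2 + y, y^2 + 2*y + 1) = y + 1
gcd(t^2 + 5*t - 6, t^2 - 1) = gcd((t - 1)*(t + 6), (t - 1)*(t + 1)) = t - 1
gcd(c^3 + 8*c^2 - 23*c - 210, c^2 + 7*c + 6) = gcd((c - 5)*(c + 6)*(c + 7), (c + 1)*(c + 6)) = c + 6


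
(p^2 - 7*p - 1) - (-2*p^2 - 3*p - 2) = 3*p^2 - 4*p + 1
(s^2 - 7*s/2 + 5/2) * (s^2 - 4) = s^4 - 7*s^3/2 - 3*s^2/2 + 14*s - 10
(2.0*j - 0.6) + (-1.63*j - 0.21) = 0.37*j - 0.81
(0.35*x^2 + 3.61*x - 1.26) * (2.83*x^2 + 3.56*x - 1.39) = 0.9905*x^4 + 11.4623*x^3 + 8.7993*x^2 - 9.5035*x + 1.7514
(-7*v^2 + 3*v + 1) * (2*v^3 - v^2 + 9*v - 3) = -14*v^5 + 13*v^4 - 64*v^3 + 47*v^2 - 3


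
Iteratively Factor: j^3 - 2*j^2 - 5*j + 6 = (j - 3)*(j^2 + j - 2) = (j - 3)*(j - 1)*(j + 2)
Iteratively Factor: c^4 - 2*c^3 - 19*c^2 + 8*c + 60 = (c + 3)*(c^3 - 5*c^2 - 4*c + 20) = (c + 2)*(c + 3)*(c^2 - 7*c + 10) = (c - 2)*(c + 2)*(c + 3)*(c - 5)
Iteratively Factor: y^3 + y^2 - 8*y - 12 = (y - 3)*(y^2 + 4*y + 4) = (y - 3)*(y + 2)*(y + 2)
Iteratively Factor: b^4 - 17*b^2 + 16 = (b - 1)*(b^3 + b^2 - 16*b - 16) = (b - 4)*(b - 1)*(b^2 + 5*b + 4) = (b - 4)*(b - 1)*(b + 4)*(b + 1)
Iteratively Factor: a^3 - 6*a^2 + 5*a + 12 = (a - 3)*(a^2 - 3*a - 4) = (a - 3)*(a + 1)*(a - 4)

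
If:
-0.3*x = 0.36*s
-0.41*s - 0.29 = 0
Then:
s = -0.71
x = 0.85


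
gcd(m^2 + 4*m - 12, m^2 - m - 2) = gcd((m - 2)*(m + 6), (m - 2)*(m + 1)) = m - 2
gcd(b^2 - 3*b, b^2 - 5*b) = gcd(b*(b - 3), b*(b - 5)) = b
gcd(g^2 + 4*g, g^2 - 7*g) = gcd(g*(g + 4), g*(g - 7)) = g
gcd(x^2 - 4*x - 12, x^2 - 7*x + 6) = x - 6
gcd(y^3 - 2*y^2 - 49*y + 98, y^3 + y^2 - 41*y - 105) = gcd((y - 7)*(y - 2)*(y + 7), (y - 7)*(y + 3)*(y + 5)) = y - 7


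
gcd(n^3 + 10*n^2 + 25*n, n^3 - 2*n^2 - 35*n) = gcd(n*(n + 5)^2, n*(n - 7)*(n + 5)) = n^2 + 5*n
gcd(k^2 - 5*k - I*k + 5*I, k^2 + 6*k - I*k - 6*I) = k - I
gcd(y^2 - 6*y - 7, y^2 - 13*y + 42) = y - 7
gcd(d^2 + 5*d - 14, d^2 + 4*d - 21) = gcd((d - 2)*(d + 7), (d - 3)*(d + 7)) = d + 7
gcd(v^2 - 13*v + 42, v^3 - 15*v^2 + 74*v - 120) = v - 6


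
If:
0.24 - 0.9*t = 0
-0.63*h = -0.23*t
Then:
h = 0.10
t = 0.27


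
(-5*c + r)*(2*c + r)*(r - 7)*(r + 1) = -10*c^2*r^2 + 60*c^2*r + 70*c^2 - 3*c*r^3 + 18*c*r^2 + 21*c*r + r^4 - 6*r^3 - 7*r^2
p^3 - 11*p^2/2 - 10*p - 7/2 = (p - 7)*(p + 1/2)*(p + 1)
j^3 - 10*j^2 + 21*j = j*(j - 7)*(j - 3)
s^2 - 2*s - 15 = (s - 5)*(s + 3)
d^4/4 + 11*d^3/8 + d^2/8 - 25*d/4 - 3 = (d/4 + 1)*(d - 2)*(d + 1/2)*(d + 3)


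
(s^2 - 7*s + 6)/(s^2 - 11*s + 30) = (s - 1)/(s - 5)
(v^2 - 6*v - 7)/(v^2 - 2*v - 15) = (-v^2 + 6*v + 7)/(-v^2 + 2*v + 15)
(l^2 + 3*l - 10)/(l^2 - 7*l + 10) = (l + 5)/(l - 5)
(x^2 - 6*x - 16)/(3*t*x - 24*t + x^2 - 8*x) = (x + 2)/(3*t + x)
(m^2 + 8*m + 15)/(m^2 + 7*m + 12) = (m + 5)/(m + 4)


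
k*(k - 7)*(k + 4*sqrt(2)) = k^3 - 7*k^2 + 4*sqrt(2)*k^2 - 28*sqrt(2)*k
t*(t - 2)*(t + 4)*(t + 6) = t^4 + 8*t^3 + 4*t^2 - 48*t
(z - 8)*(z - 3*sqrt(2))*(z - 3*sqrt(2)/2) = z^3 - 8*z^2 - 9*sqrt(2)*z^2/2 + 9*z + 36*sqrt(2)*z - 72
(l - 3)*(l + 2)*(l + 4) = l^3 + 3*l^2 - 10*l - 24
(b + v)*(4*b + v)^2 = 16*b^3 + 24*b^2*v + 9*b*v^2 + v^3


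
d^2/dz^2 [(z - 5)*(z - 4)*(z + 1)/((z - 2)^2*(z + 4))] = 2*(-8*z^4 + 37*z^3 - 84*z^2 + 688*z + 736)/(z^7 + 4*z^6 - 24*z^5 - 64*z^4 + 272*z^3 + 192*z^2 - 1280*z + 1024)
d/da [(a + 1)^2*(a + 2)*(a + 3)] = 4*a^3 + 21*a^2 + 34*a + 17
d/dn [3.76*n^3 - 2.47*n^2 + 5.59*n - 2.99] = 11.28*n^2 - 4.94*n + 5.59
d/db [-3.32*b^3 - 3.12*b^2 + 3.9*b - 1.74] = -9.96*b^2 - 6.24*b + 3.9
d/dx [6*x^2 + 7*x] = 12*x + 7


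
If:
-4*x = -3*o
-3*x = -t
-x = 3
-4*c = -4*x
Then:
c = -3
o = -4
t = -9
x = -3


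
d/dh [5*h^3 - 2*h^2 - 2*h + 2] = 15*h^2 - 4*h - 2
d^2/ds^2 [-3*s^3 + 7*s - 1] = -18*s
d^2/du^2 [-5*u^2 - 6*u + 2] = -10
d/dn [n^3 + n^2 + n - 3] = 3*n^2 + 2*n + 1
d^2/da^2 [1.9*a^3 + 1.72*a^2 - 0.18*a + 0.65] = 11.4*a + 3.44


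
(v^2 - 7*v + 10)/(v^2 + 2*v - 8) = (v - 5)/(v + 4)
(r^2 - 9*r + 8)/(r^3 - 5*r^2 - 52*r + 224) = (r - 1)/(r^2 + 3*r - 28)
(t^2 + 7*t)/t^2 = (t + 7)/t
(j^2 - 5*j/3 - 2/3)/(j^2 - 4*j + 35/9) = 3*(3*j^2 - 5*j - 2)/(9*j^2 - 36*j + 35)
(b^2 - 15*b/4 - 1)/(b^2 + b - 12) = (b^2 - 15*b/4 - 1)/(b^2 + b - 12)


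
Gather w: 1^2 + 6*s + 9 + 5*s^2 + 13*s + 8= 5*s^2 + 19*s + 18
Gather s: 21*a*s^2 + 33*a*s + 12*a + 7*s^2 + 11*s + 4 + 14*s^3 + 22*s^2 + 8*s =12*a + 14*s^3 + s^2*(21*a + 29) + s*(33*a + 19) + 4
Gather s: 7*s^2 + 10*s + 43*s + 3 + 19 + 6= 7*s^2 + 53*s + 28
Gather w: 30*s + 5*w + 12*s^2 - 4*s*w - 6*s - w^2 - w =12*s^2 + 24*s - w^2 + w*(4 - 4*s)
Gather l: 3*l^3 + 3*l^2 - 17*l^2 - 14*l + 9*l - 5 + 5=3*l^3 - 14*l^2 - 5*l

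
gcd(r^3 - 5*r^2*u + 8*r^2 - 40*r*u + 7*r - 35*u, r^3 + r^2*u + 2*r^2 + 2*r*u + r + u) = r + 1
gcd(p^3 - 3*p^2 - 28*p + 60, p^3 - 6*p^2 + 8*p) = p - 2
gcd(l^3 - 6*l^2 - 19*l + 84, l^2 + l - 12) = l^2 + l - 12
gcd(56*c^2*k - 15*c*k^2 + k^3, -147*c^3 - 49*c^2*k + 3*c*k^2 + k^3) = 7*c - k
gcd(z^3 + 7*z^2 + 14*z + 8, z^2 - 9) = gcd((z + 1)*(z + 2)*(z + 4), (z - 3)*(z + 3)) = 1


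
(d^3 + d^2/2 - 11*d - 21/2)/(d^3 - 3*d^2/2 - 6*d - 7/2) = (d + 3)/(d + 1)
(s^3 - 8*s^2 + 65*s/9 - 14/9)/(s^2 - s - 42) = (s^2 - s + 2/9)/(s + 6)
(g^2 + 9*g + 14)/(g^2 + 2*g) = (g + 7)/g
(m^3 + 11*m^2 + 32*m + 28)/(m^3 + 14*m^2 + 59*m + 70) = (m + 2)/(m + 5)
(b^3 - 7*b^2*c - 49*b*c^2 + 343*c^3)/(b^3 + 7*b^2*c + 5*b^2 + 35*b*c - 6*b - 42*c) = (b^2 - 14*b*c + 49*c^2)/(b^2 + 5*b - 6)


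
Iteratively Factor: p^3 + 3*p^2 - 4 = (p + 2)*(p^2 + p - 2) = (p + 2)^2*(p - 1)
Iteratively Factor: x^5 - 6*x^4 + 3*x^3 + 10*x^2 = (x - 5)*(x^4 - x^3 - 2*x^2) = x*(x - 5)*(x^3 - x^2 - 2*x) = x*(x - 5)*(x - 2)*(x^2 + x) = x^2*(x - 5)*(x - 2)*(x + 1)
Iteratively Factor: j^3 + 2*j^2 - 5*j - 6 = (j + 3)*(j^2 - j - 2) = (j - 2)*(j + 3)*(j + 1)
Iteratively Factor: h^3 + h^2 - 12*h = (h + 4)*(h^2 - 3*h) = (h - 3)*(h + 4)*(h)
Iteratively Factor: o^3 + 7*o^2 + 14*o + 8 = (o + 1)*(o^2 + 6*o + 8) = (o + 1)*(o + 4)*(o + 2)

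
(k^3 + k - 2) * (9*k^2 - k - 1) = 9*k^5 - k^4 + 8*k^3 - 19*k^2 + k + 2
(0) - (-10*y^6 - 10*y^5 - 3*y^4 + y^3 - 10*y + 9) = 10*y^6 + 10*y^5 + 3*y^4 - y^3 + 10*y - 9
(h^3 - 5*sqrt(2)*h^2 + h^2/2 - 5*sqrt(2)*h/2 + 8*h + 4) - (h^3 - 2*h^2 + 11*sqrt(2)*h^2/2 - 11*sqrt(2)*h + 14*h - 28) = -21*sqrt(2)*h^2/2 + 5*h^2/2 - 6*h + 17*sqrt(2)*h/2 + 32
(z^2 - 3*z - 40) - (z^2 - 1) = -3*z - 39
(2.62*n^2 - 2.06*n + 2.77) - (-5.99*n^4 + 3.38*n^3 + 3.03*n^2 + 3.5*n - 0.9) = 5.99*n^4 - 3.38*n^3 - 0.41*n^2 - 5.56*n + 3.67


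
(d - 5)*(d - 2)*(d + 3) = d^3 - 4*d^2 - 11*d + 30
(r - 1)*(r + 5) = r^2 + 4*r - 5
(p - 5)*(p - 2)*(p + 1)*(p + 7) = p^4 + p^3 - 39*p^2 + 31*p + 70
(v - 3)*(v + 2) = v^2 - v - 6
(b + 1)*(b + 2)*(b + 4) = b^3 + 7*b^2 + 14*b + 8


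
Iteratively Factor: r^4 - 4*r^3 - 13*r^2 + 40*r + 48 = (r - 4)*(r^3 - 13*r - 12) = (r - 4)^2*(r^2 + 4*r + 3) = (r - 4)^2*(r + 1)*(r + 3)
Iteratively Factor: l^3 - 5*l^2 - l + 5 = (l + 1)*(l^2 - 6*l + 5) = (l - 1)*(l + 1)*(l - 5)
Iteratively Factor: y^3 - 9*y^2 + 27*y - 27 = (y - 3)*(y^2 - 6*y + 9) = (y - 3)^2*(y - 3)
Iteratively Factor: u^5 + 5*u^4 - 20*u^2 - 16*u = (u)*(u^4 + 5*u^3 - 20*u - 16) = u*(u + 2)*(u^3 + 3*u^2 - 6*u - 8) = u*(u - 2)*(u + 2)*(u^2 + 5*u + 4) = u*(u - 2)*(u + 2)*(u + 4)*(u + 1)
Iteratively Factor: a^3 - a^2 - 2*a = (a)*(a^2 - a - 2) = a*(a + 1)*(a - 2)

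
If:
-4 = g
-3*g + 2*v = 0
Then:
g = -4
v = -6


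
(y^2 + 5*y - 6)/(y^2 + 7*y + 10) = (y^2 + 5*y - 6)/(y^2 + 7*y + 10)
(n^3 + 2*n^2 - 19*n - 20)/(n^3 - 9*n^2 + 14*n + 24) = (n + 5)/(n - 6)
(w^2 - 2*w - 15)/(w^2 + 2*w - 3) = (w - 5)/(w - 1)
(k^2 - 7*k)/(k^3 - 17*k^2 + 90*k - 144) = k*(k - 7)/(k^3 - 17*k^2 + 90*k - 144)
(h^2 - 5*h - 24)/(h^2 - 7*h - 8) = (h + 3)/(h + 1)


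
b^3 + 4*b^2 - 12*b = b*(b - 2)*(b + 6)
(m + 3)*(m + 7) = m^2 + 10*m + 21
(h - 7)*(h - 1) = h^2 - 8*h + 7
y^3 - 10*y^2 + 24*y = y*(y - 6)*(y - 4)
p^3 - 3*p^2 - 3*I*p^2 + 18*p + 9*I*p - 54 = (p - 3)*(p - 6*I)*(p + 3*I)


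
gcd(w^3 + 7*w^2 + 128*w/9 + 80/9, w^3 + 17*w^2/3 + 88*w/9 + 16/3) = w + 4/3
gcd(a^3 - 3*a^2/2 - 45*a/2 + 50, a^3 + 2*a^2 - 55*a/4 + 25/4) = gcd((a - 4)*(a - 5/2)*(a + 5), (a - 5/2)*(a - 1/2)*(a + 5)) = a^2 + 5*a/2 - 25/2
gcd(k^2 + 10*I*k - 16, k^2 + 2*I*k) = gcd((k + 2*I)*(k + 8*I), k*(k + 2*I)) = k + 2*I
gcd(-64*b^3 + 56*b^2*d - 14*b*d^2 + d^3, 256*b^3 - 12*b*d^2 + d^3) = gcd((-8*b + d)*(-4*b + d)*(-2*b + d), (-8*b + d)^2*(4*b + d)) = 8*b - d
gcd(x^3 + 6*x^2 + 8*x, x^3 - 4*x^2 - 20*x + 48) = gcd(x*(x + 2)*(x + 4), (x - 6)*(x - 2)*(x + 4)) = x + 4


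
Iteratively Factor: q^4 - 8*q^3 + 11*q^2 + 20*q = (q)*(q^3 - 8*q^2 + 11*q + 20) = q*(q - 4)*(q^2 - 4*q - 5) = q*(q - 5)*(q - 4)*(q + 1)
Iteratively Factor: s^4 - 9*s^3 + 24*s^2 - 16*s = (s)*(s^3 - 9*s^2 + 24*s - 16) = s*(s - 4)*(s^2 - 5*s + 4) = s*(s - 4)*(s - 1)*(s - 4)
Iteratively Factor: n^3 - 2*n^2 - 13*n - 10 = (n + 2)*(n^2 - 4*n - 5) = (n + 1)*(n + 2)*(n - 5)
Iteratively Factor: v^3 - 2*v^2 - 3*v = (v)*(v^2 - 2*v - 3) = v*(v + 1)*(v - 3)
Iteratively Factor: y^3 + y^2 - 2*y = (y)*(y^2 + y - 2) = y*(y - 1)*(y + 2)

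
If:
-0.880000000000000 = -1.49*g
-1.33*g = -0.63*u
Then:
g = 0.59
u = 1.25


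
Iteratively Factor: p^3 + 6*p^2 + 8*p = (p)*(p^2 + 6*p + 8) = p*(p + 2)*(p + 4)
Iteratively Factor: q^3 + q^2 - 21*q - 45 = (q + 3)*(q^2 - 2*q - 15) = (q + 3)^2*(q - 5)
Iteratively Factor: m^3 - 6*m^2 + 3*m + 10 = (m - 2)*(m^2 - 4*m - 5) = (m - 2)*(m + 1)*(m - 5)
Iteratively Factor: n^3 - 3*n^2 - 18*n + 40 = (n - 5)*(n^2 + 2*n - 8) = (n - 5)*(n - 2)*(n + 4)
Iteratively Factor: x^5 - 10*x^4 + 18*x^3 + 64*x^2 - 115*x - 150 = (x + 2)*(x^4 - 12*x^3 + 42*x^2 - 20*x - 75) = (x - 5)*(x + 2)*(x^3 - 7*x^2 + 7*x + 15) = (x - 5)*(x + 1)*(x + 2)*(x^2 - 8*x + 15) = (x - 5)^2*(x + 1)*(x + 2)*(x - 3)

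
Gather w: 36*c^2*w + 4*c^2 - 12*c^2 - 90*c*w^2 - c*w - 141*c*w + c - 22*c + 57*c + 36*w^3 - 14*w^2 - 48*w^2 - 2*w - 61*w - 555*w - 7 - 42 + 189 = -8*c^2 + 36*c + 36*w^3 + w^2*(-90*c - 62) + w*(36*c^2 - 142*c - 618) + 140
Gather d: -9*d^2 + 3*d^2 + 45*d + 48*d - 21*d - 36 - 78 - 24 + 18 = -6*d^2 + 72*d - 120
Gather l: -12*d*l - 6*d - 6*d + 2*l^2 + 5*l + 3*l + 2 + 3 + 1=-12*d + 2*l^2 + l*(8 - 12*d) + 6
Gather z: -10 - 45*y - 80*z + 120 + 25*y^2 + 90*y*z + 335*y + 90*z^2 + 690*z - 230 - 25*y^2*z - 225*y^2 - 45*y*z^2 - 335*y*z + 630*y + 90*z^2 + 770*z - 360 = -200*y^2 + 920*y + z^2*(180 - 45*y) + z*(-25*y^2 - 245*y + 1380) - 480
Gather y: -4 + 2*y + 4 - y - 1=y - 1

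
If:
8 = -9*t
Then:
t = -8/9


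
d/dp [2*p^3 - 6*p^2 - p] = 6*p^2 - 12*p - 1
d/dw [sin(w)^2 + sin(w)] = sin(2*w) + cos(w)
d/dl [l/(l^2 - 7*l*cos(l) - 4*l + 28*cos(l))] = (-7*l^2*sin(l) - l^2 + 28*l*sin(l) + 28*cos(l))/((l - 4)^2*(l - 7*cos(l))^2)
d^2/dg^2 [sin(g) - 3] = -sin(g)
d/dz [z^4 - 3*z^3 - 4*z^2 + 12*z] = 4*z^3 - 9*z^2 - 8*z + 12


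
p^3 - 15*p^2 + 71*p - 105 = (p - 7)*(p - 5)*(p - 3)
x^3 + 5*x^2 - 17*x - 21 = (x - 3)*(x + 1)*(x + 7)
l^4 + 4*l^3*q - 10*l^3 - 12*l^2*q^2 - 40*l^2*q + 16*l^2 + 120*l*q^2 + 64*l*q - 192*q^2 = (l - 8)*(l - 2)*(l - 2*q)*(l + 6*q)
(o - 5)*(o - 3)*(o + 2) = o^3 - 6*o^2 - o + 30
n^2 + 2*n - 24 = (n - 4)*(n + 6)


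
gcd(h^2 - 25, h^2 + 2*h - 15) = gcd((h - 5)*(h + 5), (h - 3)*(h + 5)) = h + 5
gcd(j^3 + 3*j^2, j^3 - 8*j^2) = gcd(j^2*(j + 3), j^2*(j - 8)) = j^2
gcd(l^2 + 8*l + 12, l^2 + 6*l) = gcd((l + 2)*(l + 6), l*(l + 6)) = l + 6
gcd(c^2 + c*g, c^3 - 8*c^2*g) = c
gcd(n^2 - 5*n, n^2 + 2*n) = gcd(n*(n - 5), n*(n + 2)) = n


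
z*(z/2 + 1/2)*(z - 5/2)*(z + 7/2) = z^4/2 + z^3 - 31*z^2/8 - 35*z/8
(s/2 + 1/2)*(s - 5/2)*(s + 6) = s^3/2 + 9*s^2/4 - 23*s/4 - 15/2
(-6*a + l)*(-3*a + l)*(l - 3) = 18*a^2*l - 54*a^2 - 9*a*l^2 + 27*a*l + l^3 - 3*l^2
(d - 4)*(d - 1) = d^2 - 5*d + 4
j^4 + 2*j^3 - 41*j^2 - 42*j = j*(j - 6)*(j + 1)*(j + 7)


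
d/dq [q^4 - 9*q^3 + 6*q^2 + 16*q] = 4*q^3 - 27*q^2 + 12*q + 16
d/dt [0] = 0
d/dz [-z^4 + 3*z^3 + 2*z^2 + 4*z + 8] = -4*z^3 + 9*z^2 + 4*z + 4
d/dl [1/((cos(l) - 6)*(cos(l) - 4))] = 2*(cos(l) - 5)*sin(l)/((cos(l) - 6)^2*(cos(l) - 4)^2)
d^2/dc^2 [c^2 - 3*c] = 2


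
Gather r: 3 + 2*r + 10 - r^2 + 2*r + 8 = -r^2 + 4*r + 21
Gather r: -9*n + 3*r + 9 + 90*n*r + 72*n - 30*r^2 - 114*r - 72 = 63*n - 30*r^2 + r*(90*n - 111) - 63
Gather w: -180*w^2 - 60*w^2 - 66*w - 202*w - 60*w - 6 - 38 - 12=-240*w^2 - 328*w - 56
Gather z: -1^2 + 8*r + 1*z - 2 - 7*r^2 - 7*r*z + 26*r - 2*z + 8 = -7*r^2 + 34*r + z*(-7*r - 1) + 5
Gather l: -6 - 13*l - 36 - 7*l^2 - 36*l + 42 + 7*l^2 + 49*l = 0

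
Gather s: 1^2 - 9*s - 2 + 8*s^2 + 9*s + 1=8*s^2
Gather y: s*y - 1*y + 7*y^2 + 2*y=7*y^2 + y*(s + 1)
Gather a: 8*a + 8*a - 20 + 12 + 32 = 16*a + 24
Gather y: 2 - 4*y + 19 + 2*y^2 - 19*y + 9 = 2*y^2 - 23*y + 30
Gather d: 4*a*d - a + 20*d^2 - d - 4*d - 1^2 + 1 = -a + 20*d^2 + d*(4*a - 5)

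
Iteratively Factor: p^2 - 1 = (p + 1)*(p - 1)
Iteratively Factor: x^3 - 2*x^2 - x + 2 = (x - 1)*(x^2 - x - 2) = (x - 1)*(x + 1)*(x - 2)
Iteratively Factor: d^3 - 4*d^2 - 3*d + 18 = (d - 3)*(d^2 - d - 6) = (d - 3)*(d + 2)*(d - 3)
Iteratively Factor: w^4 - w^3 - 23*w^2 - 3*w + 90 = (w - 5)*(w^3 + 4*w^2 - 3*w - 18) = (w - 5)*(w - 2)*(w^2 + 6*w + 9) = (w - 5)*(w - 2)*(w + 3)*(w + 3)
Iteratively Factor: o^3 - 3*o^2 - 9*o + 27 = (o + 3)*(o^2 - 6*o + 9) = (o - 3)*(o + 3)*(o - 3)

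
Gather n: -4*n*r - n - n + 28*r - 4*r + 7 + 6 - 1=n*(-4*r - 2) + 24*r + 12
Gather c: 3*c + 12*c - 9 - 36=15*c - 45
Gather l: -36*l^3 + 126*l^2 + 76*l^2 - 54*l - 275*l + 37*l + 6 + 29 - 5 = -36*l^3 + 202*l^2 - 292*l + 30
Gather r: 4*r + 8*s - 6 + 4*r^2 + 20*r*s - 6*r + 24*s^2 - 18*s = 4*r^2 + r*(20*s - 2) + 24*s^2 - 10*s - 6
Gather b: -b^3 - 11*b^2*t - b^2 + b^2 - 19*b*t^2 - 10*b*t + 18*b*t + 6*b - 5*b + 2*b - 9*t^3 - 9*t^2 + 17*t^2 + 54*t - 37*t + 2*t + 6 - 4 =-b^3 - 11*b^2*t + b*(-19*t^2 + 8*t + 3) - 9*t^3 + 8*t^2 + 19*t + 2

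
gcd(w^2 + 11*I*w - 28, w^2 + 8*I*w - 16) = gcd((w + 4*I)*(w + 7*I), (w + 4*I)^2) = w + 4*I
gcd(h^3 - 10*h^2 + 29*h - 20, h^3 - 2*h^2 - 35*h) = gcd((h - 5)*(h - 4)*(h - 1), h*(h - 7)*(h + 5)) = 1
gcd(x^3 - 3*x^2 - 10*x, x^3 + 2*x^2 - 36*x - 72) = x + 2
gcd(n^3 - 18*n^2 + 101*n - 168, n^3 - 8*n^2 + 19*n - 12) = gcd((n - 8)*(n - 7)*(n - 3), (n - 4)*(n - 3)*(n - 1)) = n - 3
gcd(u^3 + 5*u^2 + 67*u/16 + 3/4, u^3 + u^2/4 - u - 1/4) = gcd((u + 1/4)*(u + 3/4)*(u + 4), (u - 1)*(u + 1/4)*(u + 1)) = u + 1/4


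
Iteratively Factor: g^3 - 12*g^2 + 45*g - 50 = (g - 5)*(g^2 - 7*g + 10) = (g - 5)*(g - 2)*(g - 5)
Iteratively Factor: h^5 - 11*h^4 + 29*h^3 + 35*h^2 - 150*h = (h - 5)*(h^4 - 6*h^3 - h^2 + 30*h) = h*(h - 5)*(h^3 - 6*h^2 - h + 30) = h*(h - 5)^2*(h^2 - h - 6) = h*(h - 5)^2*(h - 3)*(h + 2)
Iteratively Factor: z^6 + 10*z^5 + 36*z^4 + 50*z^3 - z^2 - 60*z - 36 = (z - 1)*(z^5 + 11*z^4 + 47*z^3 + 97*z^2 + 96*z + 36) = (z - 1)*(z + 3)*(z^4 + 8*z^3 + 23*z^2 + 28*z + 12) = (z - 1)*(z + 3)^2*(z^3 + 5*z^2 + 8*z + 4) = (z - 1)*(z + 2)*(z + 3)^2*(z^2 + 3*z + 2) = (z - 1)*(z + 1)*(z + 2)*(z + 3)^2*(z + 2)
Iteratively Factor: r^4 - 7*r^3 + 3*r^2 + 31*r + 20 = (r - 4)*(r^3 - 3*r^2 - 9*r - 5) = (r - 4)*(r + 1)*(r^2 - 4*r - 5) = (r - 5)*(r - 4)*(r + 1)*(r + 1)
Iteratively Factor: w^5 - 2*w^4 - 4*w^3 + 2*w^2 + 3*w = (w + 1)*(w^4 - 3*w^3 - w^2 + 3*w) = w*(w + 1)*(w^3 - 3*w^2 - w + 3) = w*(w - 3)*(w + 1)*(w^2 - 1) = w*(w - 3)*(w + 1)^2*(w - 1)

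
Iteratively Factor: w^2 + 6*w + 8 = (w + 4)*(w + 2)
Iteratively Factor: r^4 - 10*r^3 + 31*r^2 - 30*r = (r - 3)*(r^3 - 7*r^2 + 10*r) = r*(r - 3)*(r^2 - 7*r + 10) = r*(r - 5)*(r - 3)*(r - 2)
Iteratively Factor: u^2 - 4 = (u - 2)*(u + 2)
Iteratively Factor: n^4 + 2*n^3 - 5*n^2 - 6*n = (n - 2)*(n^3 + 4*n^2 + 3*n) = n*(n - 2)*(n^2 + 4*n + 3) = n*(n - 2)*(n + 1)*(n + 3)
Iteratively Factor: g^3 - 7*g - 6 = (g - 3)*(g^2 + 3*g + 2) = (g - 3)*(g + 2)*(g + 1)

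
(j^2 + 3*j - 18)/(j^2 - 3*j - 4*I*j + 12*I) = (j + 6)/(j - 4*I)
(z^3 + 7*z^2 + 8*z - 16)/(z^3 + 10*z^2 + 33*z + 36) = (z^2 + 3*z - 4)/(z^2 + 6*z + 9)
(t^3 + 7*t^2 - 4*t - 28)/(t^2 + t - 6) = (t^2 + 9*t + 14)/(t + 3)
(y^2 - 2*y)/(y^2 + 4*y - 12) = y/(y + 6)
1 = 1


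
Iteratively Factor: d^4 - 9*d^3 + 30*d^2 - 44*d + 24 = (d - 2)*(d^3 - 7*d^2 + 16*d - 12) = (d - 2)^2*(d^2 - 5*d + 6) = (d - 2)^3*(d - 3)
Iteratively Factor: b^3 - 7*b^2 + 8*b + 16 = (b + 1)*(b^2 - 8*b + 16) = (b - 4)*(b + 1)*(b - 4)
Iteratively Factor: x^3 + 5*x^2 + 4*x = (x + 1)*(x^2 + 4*x) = (x + 1)*(x + 4)*(x)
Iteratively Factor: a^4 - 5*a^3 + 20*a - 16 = (a + 2)*(a^3 - 7*a^2 + 14*a - 8) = (a - 2)*(a + 2)*(a^2 - 5*a + 4) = (a - 2)*(a - 1)*(a + 2)*(a - 4)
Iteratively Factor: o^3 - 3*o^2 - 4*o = (o + 1)*(o^2 - 4*o) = o*(o + 1)*(o - 4)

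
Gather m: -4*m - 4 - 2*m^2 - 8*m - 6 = -2*m^2 - 12*m - 10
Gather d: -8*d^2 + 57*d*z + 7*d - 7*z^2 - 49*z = -8*d^2 + d*(57*z + 7) - 7*z^2 - 49*z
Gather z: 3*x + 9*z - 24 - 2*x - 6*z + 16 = x + 3*z - 8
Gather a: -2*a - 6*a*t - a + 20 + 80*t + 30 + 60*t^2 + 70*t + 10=a*(-6*t - 3) + 60*t^2 + 150*t + 60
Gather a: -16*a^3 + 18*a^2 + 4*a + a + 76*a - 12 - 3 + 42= -16*a^3 + 18*a^2 + 81*a + 27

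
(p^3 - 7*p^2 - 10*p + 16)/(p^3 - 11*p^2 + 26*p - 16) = (p + 2)/(p - 2)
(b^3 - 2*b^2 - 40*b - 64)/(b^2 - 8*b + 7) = (b^3 - 2*b^2 - 40*b - 64)/(b^2 - 8*b + 7)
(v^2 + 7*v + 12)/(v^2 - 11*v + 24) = (v^2 + 7*v + 12)/(v^2 - 11*v + 24)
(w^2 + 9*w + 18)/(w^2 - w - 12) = (w + 6)/(w - 4)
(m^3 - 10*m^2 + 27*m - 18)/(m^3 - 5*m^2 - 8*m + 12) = (m - 3)/(m + 2)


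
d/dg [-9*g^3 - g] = -27*g^2 - 1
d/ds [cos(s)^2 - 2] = -sin(2*s)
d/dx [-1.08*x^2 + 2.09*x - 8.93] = 2.09 - 2.16*x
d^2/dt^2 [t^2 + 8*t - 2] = 2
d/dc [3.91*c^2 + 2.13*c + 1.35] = 7.82*c + 2.13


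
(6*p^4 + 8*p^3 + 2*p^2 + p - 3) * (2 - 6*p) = -36*p^5 - 36*p^4 + 4*p^3 - 2*p^2 + 20*p - 6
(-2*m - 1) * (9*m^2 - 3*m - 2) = -18*m^3 - 3*m^2 + 7*m + 2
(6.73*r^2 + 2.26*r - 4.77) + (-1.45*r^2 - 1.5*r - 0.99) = 5.28*r^2 + 0.76*r - 5.76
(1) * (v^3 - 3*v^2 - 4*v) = v^3 - 3*v^2 - 4*v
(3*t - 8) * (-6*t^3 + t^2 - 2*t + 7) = -18*t^4 + 51*t^3 - 14*t^2 + 37*t - 56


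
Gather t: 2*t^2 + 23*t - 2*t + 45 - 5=2*t^2 + 21*t + 40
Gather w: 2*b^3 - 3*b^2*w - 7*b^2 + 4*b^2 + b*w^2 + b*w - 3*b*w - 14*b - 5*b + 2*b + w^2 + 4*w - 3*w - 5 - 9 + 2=2*b^3 - 3*b^2 - 17*b + w^2*(b + 1) + w*(-3*b^2 - 2*b + 1) - 12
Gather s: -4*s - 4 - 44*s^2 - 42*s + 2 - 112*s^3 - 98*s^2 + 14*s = -112*s^3 - 142*s^2 - 32*s - 2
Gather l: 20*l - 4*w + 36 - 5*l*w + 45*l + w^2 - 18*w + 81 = l*(65 - 5*w) + w^2 - 22*w + 117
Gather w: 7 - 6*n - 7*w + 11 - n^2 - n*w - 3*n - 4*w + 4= -n^2 - 9*n + w*(-n - 11) + 22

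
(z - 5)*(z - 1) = z^2 - 6*z + 5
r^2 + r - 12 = (r - 3)*(r + 4)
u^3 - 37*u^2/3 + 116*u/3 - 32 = (u - 8)*(u - 3)*(u - 4/3)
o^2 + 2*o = o*(o + 2)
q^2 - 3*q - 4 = (q - 4)*(q + 1)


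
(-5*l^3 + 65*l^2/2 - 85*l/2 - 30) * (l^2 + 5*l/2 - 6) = -5*l^5 + 20*l^4 + 275*l^3/4 - 1325*l^2/4 + 180*l + 180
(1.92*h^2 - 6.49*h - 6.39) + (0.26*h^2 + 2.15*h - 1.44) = 2.18*h^2 - 4.34*h - 7.83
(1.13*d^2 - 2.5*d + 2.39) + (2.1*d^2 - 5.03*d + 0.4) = 3.23*d^2 - 7.53*d + 2.79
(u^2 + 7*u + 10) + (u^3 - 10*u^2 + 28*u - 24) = u^3 - 9*u^2 + 35*u - 14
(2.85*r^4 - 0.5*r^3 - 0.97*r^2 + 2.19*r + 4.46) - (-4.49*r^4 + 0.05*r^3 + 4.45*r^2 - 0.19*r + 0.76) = 7.34*r^4 - 0.55*r^3 - 5.42*r^2 + 2.38*r + 3.7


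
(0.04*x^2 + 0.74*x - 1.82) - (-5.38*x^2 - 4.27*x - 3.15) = 5.42*x^2 + 5.01*x + 1.33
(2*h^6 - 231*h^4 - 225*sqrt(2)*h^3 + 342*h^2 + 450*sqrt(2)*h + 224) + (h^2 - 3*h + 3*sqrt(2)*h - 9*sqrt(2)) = 2*h^6 - 231*h^4 - 225*sqrt(2)*h^3 + 343*h^2 - 3*h + 453*sqrt(2)*h - 9*sqrt(2) + 224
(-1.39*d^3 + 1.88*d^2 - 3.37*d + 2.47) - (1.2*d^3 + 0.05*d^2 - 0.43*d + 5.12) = -2.59*d^3 + 1.83*d^2 - 2.94*d - 2.65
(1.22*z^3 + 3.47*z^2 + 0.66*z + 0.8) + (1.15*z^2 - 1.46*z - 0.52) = 1.22*z^3 + 4.62*z^2 - 0.8*z + 0.28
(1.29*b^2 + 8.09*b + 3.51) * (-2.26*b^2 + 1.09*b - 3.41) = -2.9154*b^4 - 16.8773*b^3 - 3.5134*b^2 - 23.761*b - 11.9691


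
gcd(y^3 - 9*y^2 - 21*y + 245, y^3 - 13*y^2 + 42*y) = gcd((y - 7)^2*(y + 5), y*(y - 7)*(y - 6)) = y - 7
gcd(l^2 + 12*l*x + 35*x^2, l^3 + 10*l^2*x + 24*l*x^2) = 1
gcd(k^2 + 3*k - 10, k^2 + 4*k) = 1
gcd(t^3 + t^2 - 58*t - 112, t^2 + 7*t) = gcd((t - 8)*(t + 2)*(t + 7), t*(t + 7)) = t + 7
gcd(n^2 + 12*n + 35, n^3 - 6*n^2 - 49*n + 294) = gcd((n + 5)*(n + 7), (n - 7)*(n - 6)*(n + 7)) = n + 7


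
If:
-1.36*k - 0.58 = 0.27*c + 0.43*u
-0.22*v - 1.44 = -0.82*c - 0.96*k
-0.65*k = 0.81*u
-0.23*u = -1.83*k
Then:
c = -2.15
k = 0.00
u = 0.00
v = -14.55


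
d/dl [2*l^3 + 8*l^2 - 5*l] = 6*l^2 + 16*l - 5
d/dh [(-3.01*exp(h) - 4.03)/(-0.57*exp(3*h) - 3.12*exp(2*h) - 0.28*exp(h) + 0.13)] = (-(3.01*exp(h) + 4.03)*(1.71*exp(2*h) + 6.24*exp(h) + 0.28) + 1.7157*exp(3*h) + 9.3912*exp(2*h) + 0.8428*exp(h) - 0.3913)*exp(h)/(0.57*exp(3*h) + 3.12*exp(2*h) + 0.28*exp(h) - 0.13)^2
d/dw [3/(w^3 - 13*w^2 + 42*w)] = 3*(-3*w^2 + 26*w - 42)/(w^2*(w^2 - 13*w + 42)^2)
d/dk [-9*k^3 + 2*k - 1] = 2 - 27*k^2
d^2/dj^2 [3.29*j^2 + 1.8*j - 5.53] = 6.58000000000000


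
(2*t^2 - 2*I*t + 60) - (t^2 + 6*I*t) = t^2 - 8*I*t + 60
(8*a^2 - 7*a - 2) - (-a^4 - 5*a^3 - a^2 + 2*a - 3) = a^4 + 5*a^3 + 9*a^2 - 9*a + 1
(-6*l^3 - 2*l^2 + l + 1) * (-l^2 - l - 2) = 6*l^5 + 8*l^4 + 13*l^3 + 2*l^2 - 3*l - 2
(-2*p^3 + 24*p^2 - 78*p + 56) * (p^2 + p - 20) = -2*p^5 + 22*p^4 - 14*p^3 - 502*p^2 + 1616*p - 1120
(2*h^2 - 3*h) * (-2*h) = -4*h^3 + 6*h^2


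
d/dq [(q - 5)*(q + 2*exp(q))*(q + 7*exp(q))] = 9*q^2*exp(q) + 3*q^2 + 28*q*exp(2*q) - 27*q*exp(q) - 10*q - 126*exp(2*q) - 45*exp(q)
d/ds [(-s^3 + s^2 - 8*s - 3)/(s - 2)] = (-2*s^3 + 7*s^2 - 4*s + 19)/(s^2 - 4*s + 4)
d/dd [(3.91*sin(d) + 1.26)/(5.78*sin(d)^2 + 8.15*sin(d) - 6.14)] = (-14.5656*sin(d) + 11.2999*cos(2*d) - 45.5763)*cos(d)/(5.78*sin(d)^2 + 8.15*sin(d) - 6.14)^2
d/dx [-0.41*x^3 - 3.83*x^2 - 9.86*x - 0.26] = -1.23*x^2 - 7.66*x - 9.86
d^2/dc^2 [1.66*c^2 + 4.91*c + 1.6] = 3.32000000000000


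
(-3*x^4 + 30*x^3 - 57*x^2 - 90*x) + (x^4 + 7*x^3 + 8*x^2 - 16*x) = -2*x^4 + 37*x^3 - 49*x^2 - 106*x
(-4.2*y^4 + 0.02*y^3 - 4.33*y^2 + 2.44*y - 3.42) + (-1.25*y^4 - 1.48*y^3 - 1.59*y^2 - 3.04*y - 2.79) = -5.45*y^4 - 1.46*y^3 - 5.92*y^2 - 0.6*y - 6.21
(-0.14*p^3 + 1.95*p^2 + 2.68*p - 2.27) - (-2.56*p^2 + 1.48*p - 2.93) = -0.14*p^3 + 4.51*p^2 + 1.2*p + 0.66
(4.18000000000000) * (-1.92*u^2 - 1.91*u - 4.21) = -8.0256*u^2 - 7.9838*u - 17.5978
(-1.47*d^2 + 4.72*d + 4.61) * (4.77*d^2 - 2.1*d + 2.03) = -7.0119*d^4 + 25.6014*d^3 + 9.0936*d^2 - 0.0994000000000028*d + 9.3583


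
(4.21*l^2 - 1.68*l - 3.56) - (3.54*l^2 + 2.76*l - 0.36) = 0.67*l^2 - 4.44*l - 3.2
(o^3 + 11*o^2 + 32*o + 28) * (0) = 0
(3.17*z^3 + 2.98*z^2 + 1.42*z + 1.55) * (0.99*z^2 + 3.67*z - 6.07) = 3.1383*z^5 + 14.5841*z^4 - 6.8995*z^3 - 11.3427*z^2 - 2.9309*z - 9.4085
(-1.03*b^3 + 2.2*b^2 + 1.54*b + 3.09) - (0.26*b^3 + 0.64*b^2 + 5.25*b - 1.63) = -1.29*b^3 + 1.56*b^2 - 3.71*b + 4.72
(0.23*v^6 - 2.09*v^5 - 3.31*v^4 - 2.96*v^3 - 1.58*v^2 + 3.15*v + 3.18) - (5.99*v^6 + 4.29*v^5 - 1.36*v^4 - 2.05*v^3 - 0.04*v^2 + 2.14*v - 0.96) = -5.76*v^6 - 6.38*v^5 - 1.95*v^4 - 0.91*v^3 - 1.54*v^2 + 1.01*v + 4.14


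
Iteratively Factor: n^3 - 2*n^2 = (n)*(n^2 - 2*n) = n*(n - 2)*(n)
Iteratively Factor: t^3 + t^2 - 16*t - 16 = (t + 4)*(t^2 - 3*t - 4) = (t - 4)*(t + 4)*(t + 1)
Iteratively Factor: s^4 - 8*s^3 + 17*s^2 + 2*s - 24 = (s - 3)*(s^3 - 5*s^2 + 2*s + 8) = (s - 3)*(s - 2)*(s^2 - 3*s - 4) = (s - 4)*(s - 3)*(s - 2)*(s + 1)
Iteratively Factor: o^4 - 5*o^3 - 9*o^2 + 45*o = (o - 5)*(o^3 - 9*o) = (o - 5)*(o + 3)*(o^2 - 3*o) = o*(o - 5)*(o + 3)*(o - 3)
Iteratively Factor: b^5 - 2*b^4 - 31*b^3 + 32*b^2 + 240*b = (b - 4)*(b^4 + 2*b^3 - 23*b^2 - 60*b) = (b - 5)*(b - 4)*(b^3 + 7*b^2 + 12*b) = b*(b - 5)*(b - 4)*(b^2 + 7*b + 12) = b*(b - 5)*(b - 4)*(b + 4)*(b + 3)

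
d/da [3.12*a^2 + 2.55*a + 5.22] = 6.24*a + 2.55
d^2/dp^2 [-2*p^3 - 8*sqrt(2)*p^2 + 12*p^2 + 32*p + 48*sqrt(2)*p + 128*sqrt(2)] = -12*p - 16*sqrt(2) + 24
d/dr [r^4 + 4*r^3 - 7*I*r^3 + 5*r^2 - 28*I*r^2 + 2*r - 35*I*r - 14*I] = 4*r^3 + r^2*(12 - 21*I) + r*(10 - 56*I) + 2 - 35*I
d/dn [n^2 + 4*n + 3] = 2*n + 4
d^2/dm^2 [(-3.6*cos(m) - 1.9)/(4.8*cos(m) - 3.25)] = (-99.936*sin(m)^2 + 67.665*cos(m) - 99.936)/(110.592*cos(m)^3 - 224.64*cos(m)^2 + 152.1*cos(m) - 34.328125)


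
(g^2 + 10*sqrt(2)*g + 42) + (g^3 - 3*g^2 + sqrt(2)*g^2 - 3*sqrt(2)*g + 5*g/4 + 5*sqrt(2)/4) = g^3 - 2*g^2 + sqrt(2)*g^2 + 5*g/4 + 7*sqrt(2)*g + 5*sqrt(2)/4 + 42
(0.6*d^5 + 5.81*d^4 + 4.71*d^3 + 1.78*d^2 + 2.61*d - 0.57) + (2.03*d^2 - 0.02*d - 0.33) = 0.6*d^5 + 5.81*d^4 + 4.71*d^3 + 3.81*d^2 + 2.59*d - 0.9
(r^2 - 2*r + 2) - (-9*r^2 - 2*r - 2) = 10*r^2 + 4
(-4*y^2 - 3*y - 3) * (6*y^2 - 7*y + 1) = -24*y^4 + 10*y^3 - y^2 + 18*y - 3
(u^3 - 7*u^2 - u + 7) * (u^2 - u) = u^5 - 8*u^4 + 6*u^3 + 8*u^2 - 7*u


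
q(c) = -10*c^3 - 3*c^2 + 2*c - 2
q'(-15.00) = -6658.00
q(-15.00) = 33043.00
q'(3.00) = -286.00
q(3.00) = -293.00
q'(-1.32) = -42.35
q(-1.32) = 13.13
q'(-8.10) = -1917.70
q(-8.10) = 5099.38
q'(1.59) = -83.38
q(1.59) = -46.60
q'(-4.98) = -712.13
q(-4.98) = 1148.70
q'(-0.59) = -4.90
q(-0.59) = -2.17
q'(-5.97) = -1031.41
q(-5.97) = 2006.90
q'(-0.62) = -5.81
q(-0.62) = -2.01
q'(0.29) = -2.26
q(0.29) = -1.92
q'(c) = -30*c^2 - 6*c + 2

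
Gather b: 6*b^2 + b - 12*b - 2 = 6*b^2 - 11*b - 2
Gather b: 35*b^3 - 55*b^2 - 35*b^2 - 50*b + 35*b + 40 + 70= 35*b^3 - 90*b^2 - 15*b + 110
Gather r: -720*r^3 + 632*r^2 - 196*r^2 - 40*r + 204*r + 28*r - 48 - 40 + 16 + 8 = -720*r^3 + 436*r^2 + 192*r - 64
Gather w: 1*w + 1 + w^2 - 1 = w^2 + w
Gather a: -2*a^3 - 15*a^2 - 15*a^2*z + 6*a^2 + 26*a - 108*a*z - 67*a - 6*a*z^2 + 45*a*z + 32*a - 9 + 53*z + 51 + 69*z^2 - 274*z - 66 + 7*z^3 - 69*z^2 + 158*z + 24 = -2*a^3 + a^2*(-15*z - 9) + a*(-6*z^2 - 63*z - 9) + 7*z^3 - 63*z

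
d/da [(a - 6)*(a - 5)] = 2*a - 11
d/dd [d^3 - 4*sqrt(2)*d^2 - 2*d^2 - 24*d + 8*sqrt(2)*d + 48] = 3*d^2 - 8*sqrt(2)*d - 4*d - 24 + 8*sqrt(2)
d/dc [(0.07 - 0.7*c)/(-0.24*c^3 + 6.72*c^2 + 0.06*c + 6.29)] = (-0.336*c^3 + 4.7544*c^2 - 0.9408*c - 4.4072)/(0.0576*c^6 - 3.2256*c^5 + 45.1296*c^4 - 2.2128*c^3 + 84.5412*c^2 + 0.7548*c + 39.5641)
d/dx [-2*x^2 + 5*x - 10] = 5 - 4*x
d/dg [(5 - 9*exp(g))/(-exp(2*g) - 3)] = (-9*exp(2*g) + 10*exp(g) + 27)*exp(g)/(exp(4*g) + 6*exp(2*g) + 9)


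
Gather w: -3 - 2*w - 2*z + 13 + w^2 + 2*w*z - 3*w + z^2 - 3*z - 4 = w^2 + w*(2*z - 5) + z^2 - 5*z + 6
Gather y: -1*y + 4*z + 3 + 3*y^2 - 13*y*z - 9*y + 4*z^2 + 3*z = 3*y^2 + y*(-13*z - 10) + 4*z^2 + 7*z + 3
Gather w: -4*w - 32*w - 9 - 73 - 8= -36*w - 90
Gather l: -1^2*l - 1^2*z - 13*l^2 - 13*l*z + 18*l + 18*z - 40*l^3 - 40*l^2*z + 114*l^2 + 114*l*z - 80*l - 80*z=-40*l^3 + l^2*(101 - 40*z) + l*(101*z - 63) - 63*z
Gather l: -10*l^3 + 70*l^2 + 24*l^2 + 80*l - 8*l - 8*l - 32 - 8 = -10*l^3 + 94*l^2 + 64*l - 40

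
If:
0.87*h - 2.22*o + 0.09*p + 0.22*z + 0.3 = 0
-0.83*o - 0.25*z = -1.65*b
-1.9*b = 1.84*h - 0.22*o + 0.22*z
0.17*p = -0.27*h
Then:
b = 0.155385246043329*z + 0.0601057170162169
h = -0.279097491289027*z - 0.0477791647837135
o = 0.007693561411437*z + 0.119487268767178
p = 0.443272486164924*z + 0.0758845558329567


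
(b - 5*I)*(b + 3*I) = b^2 - 2*I*b + 15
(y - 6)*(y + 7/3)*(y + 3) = y^3 - 2*y^2/3 - 25*y - 42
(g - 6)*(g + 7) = g^2 + g - 42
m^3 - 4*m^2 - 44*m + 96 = (m - 8)*(m - 2)*(m + 6)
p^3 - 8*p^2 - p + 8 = (p - 8)*(p - 1)*(p + 1)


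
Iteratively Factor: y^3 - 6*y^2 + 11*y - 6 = (y - 1)*(y^2 - 5*y + 6) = (y - 3)*(y - 1)*(y - 2)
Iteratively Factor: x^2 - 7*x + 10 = (x - 2)*(x - 5)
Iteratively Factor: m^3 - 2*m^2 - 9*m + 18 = (m - 3)*(m^2 + m - 6) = (m - 3)*(m + 3)*(m - 2)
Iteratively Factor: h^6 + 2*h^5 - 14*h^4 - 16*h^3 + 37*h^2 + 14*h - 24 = (h + 1)*(h^5 + h^4 - 15*h^3 - h^2 + 38*h - 24) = (h - 1)*(h + 1)*(h^4 + 2*h^3 - 13*h^2 - 14*h + 24) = (h - 1)^2*(h + 1)*(h^3 + 3*h^2 - 10*h - 24) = (h - 1)^2*(h + 1)*(h + 4)*(h^2 - h - 6) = (h - 3)*(h - 1)^2*(h + 1)*(h + 4)*(h + 2)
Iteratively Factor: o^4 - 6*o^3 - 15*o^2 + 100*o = (o - 5)*(o^3 - o^2 - 20*o) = o*(o - 5)*(o^2 - o - 20) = o*(o - 5)^2*(o + 4)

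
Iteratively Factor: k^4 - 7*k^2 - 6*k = (k + 1)*(k^3 - k^2 - 6*k) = (k - 3)*(k + 1)*(k^2 + 2*k) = k*(k - 3)*(k + 1)*(k + 2)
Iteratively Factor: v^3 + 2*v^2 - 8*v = (v)*(v^2 + 2*v - 8) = v*(v - 2)*(v + 4)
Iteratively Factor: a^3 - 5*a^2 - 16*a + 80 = (a - 5)*(a^2 - 16) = (a - 5)*(a + 4)*(a - 4)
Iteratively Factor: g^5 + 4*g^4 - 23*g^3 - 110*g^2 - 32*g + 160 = (g - 1)*(g^4 + 5*g^3 - 18*g^2 - 128*g - 160) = (g - 1)*(g + 2)*(g^3 + 3*g^2 - 24*g - 80) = (g - 1)*(g + 2)*(g + 4)*(g^2 - g - 20) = (g - 5)*(g - 1)*(g + 2)*(g + 4)*(g + 4)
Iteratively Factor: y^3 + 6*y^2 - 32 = (y - 2)*(y^2 + 8*y + 16) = (y - 2)*(y + 4)*(y + 4)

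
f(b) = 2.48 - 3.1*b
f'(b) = -3.10000000000000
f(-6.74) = 23.37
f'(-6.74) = -3.10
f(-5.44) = 19.34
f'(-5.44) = -3.10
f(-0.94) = 5.39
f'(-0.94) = -3.10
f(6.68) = -18.23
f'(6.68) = -3.10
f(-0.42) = 3.78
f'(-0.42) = -3.10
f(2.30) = -4.65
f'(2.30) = -3.10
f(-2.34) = 9.73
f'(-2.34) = -3.10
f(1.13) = -1.02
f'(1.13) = -3.10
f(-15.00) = 48.98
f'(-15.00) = -3.10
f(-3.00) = 11.78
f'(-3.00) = -3.10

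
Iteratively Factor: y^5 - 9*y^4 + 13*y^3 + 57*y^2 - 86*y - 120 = (y - 5)*(y^4 - 4*y^3 - 7*y^2 + 22*y + 24) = (y - 5)*(y - 4)*(y^3 - 7*y - 6) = (y - 5)*(y - 4)*(y + 1)*(y^2 - y - 6) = (y - 5)*(y - 4)*(y - 3)*(y + 1)*(y + 2)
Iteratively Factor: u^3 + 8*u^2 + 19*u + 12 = (u + 3)*(u^2 + 5*u + 4) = (u + 1)*(u + 3)*(u + 4)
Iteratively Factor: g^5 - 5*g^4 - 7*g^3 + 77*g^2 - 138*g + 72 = (g + 4)*(g^4 - 9*g^3 + 29*g^2 - 39*g + 18) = (g - 3)*(g + 4)*(g^3 - 6*g^2 + 11*g - 6) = (g - 3)*(g - 1)*(g + 4)*(g^2 - 5*g + 6) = (g - 3)*(g - 2)*(g - 1)*(g + 4)*(g - 3)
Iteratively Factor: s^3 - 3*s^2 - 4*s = (s - 4)*(s^2 + s) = (s - 4)*(s + 1)*(s)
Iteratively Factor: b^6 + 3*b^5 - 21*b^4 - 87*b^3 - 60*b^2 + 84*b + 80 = (b + 4)*(b^5 - b^4 - 17*b^3 - 19*b^2 + 16*b + 20) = (b + 1)*(b + 4)*(b^4 - 2*b^3 - 15*b^2 - 4*b + 20) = (b + 1)*(b + 2)*(b + 4)*(b^3 - 4*b^2 - 7*b + 10) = (b + 1)*(b + 2)^2*(b + 4)*(b^2 - 6*b + 5) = (b - 5)*(b + 1)*(b + 2)^2*(b + 4)*(b - 1)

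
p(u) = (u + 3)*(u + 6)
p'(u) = 2*u + 9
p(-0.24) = 15.90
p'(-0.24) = 8.52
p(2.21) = 42.77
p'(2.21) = 13.42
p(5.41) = 95.96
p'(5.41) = 19.82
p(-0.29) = 15.47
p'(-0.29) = 8.42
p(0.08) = 18.73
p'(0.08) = 9.16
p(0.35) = 21.27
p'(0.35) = 9.70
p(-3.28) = -0.76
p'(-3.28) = 2.44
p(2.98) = 53.70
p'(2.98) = 14.96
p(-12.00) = 54.00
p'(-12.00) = -15.00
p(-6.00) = 0.00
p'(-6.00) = -3.00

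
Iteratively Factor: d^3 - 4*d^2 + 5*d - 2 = (d - 1)*(d^2 - 3*d + 2) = (d - 2)*(d - 1)*(d - 1)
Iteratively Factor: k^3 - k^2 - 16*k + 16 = (k - 1)*(k^2 - 16) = (k - 4)*(k - 1)*(k + 4)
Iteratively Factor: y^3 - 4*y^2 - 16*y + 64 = (y - 4)*(y^2 - 16) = (y - 4)*(y + 4)*(y - 4)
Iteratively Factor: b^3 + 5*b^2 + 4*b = (b + 1)*(b^2 + 4*b) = (b + 1)*(b + 4)*(b)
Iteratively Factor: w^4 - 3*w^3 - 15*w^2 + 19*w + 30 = (w - 5)*(w^3 + 2*w^2 - 5*w - 6) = (w - 5)*(w + 1)*(w^2 + w - 6) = (w - 5)*(w + 1)*(w + 3)*(w - 2)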